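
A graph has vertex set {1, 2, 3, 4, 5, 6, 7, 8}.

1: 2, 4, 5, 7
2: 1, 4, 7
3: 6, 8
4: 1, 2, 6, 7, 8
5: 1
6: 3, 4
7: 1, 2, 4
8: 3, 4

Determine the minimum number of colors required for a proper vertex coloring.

4

1, 2, 4, 7 are mutually adjacent (a clique of size 4), so at least 4 colors are needed.
4 colors suffice: color a → {3, 4, 5}; color b → {1, 6, 8}; color c → {2}; color d → {7}. No two adjacent vertices share a color.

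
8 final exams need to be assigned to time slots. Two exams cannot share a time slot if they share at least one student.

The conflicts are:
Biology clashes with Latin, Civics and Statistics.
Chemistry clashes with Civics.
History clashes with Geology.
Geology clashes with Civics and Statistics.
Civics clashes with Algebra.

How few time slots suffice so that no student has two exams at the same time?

2

Geology and Statistics conflict, so at least 2 time slots are needed.
Using 2 time slots: Biology=2, Chemistry=2, Latin=1, History=1, Geology=2, Civics=1, Algebra=2, Statistics=1. Each listed conflict is separated.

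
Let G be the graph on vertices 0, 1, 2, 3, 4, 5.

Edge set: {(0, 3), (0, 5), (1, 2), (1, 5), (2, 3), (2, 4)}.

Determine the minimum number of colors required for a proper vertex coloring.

The cycle 0-3-2-1-5-0 has odd length 5, so it cannot be 2-colored; at least 3 colors are needed.
3 colors suffice: color a → {0, 2}; color b → {3, 4, 5}; color c → {1}. Every edge joins two different colors.

3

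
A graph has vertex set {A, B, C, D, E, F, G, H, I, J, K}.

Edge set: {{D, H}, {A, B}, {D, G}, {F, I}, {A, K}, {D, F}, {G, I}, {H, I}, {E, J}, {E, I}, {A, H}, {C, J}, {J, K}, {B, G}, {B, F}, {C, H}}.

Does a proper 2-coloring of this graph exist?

The cycle H-A-K-J-C-H has odd length 5, so it cannot be 2-colored; at least 3 colors are needed.
So 2 colors are not enough.

No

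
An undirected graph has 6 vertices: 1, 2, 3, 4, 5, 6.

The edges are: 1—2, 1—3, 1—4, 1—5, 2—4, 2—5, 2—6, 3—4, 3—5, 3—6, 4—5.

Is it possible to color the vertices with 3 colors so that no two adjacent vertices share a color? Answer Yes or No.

No

1, 2, 4, 5 are mutually adjacent (a clique of size 4), so at least 4 colors are needed.
So 3 colors are not enough.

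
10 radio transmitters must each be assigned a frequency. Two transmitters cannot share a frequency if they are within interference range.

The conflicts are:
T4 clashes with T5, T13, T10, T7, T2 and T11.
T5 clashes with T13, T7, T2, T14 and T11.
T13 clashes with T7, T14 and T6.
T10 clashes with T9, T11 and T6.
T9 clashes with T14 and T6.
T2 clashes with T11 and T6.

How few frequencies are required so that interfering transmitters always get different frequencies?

T4, T5, T2, T11 all conflict with each other, so at least 4 frequencies are needed.
4 frequencies suffice: frequency 1 → {T4, T14, T6}; frequency 2 → {T5, T10}; frequency 3 → {T13, T9, T11}; frequency 4 → {T7, T2}. No two conflicting transmitters share a frequency.

4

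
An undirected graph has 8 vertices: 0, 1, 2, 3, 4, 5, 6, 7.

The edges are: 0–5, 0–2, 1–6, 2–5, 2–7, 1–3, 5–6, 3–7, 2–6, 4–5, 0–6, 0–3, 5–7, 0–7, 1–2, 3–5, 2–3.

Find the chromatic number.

0, 2, 3, 5, 7 are mutually adjacent (a clique of size 5), so at least 5 colors are needed.
5 colors suffice: color red → {1, 5}; color blue → {2, 4}; color green → {0}; color yellow → {3, 6}; color purple → {7}. No two adjacent vertices share a color.

5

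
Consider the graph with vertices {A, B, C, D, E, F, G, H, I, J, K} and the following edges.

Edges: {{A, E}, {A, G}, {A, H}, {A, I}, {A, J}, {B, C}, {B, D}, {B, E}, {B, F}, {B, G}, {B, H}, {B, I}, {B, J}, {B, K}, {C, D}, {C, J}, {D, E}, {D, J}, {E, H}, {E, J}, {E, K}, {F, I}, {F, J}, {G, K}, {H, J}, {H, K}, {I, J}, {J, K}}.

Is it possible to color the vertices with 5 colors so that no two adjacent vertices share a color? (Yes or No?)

Yes

The chromatic number is 5. B, E, H, J, K are mutually adjacent (a clique of size 5), so at least 5 colors are needed.
One proper 5-coloring: A=blue, B=blue, C=green, D=yellow, E=green, F=yellow, G=red, H=purple, I=green, J=red, K=yellow.
That is already a proper 5-coloring.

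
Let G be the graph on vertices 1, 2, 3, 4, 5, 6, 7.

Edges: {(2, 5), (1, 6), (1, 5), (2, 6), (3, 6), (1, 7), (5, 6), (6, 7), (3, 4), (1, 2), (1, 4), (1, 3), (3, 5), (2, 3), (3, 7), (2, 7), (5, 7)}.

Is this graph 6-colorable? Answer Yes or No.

Yes

The chromatic number is 6. 1, 2, 3, 5, 6, 7 are mutually adjacent (a clique of size 6), so at least 6 colors are needed.
A valid assignment using 6 colors: 1=b, 2=e, 3=a, 4=c, 5=f, 6=d, 7=c.
That is already a proper 6-coloring.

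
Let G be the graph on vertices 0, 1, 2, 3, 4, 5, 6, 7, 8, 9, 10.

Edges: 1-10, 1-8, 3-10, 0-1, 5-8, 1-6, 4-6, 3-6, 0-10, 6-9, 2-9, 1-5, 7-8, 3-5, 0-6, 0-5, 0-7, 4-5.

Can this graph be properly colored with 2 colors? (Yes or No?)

No

0, 1, 6 are mutually adjacent, so at least 3 colors are needed.
So 2 colors are not enough.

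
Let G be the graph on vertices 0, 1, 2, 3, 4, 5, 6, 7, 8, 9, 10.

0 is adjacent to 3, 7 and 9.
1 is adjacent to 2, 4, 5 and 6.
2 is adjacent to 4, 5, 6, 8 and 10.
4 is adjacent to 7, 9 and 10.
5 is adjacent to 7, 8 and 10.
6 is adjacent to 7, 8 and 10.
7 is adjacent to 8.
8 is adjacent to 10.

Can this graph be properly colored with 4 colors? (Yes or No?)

Yes

The chromatic number is 4. 2, 5, 8, 10 are pairwise adjacent (a clique of size 4), so at least 4 colors are needed.
4 colors suffice: color a → {2, 3, 7, 9}; color b → {0, 4, 8}; color c → {1, 10}; color d → {5, 6}.
That is already a proper 4-coloring.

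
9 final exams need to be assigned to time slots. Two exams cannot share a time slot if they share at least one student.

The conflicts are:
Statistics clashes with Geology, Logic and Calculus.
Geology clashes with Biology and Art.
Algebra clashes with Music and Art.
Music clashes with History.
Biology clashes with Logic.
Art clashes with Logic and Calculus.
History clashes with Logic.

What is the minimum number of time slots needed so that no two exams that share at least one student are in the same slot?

The cycle Algebra-Art-Logic-History-Music-Algebra has odd length 5, so it cannot be 2-colored; at least 3 time slots are needed.
3 time slots suffice: time slot 1 → {Geology, Music, Logic, Calculus}; time slot 2 → {Statistics, Biology, Art, History}; time slot 3 → {Algebra}. No two conflicting exams share a time slot.

3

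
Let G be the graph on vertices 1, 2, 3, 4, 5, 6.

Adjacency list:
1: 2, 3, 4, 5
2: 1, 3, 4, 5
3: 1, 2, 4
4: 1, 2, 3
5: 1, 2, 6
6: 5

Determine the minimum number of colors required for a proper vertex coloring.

4

1, 2, 3, 4 form a clique, so at least 4 colors are needed.
4 colors suffice: color red → {2, 6}; color blue → {1}; color green → {3, 5}; color yellow → {4}. No two adjacent vertices share a color.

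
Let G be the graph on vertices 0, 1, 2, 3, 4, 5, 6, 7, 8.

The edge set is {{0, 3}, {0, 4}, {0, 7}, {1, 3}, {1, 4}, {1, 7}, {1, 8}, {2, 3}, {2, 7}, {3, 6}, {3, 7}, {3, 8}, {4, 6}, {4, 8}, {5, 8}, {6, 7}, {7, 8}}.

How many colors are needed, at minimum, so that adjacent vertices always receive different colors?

4

1, 3, 7, 8 are mutually adjacent (a clique of size 4), so at least 4 colors are needed.
4 colors suffice: color red → {3, 4, 5}; color blue → {7}; color green → {0, 2, 6, 8}; color yellow → {1}. Every edge joins two different colors.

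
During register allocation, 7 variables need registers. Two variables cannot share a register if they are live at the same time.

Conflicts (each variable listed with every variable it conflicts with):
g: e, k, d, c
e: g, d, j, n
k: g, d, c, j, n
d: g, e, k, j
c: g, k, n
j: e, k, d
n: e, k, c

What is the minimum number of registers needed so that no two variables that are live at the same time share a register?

3

g, e, d pairwise conflict, so at least 3 registers are needed.
Using 3 registers: g=3, e=1, k=1, d=2, c=2, j=3, n=3. Every pair that conflicts lands in different registers.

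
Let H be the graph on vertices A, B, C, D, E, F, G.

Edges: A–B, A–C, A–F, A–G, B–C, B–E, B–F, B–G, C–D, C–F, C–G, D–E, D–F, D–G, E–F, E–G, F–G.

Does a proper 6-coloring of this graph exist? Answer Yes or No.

The chromatic number is 5. A, B, C, F, G are mutually adjacent (a clique of size 5), so at least 5 colors are needed.
A valid assignment using 5 colors: A=purple, B=yellow, C=green, D=yellow, E=green, F=red, G=blue.
Since 6 ≥ 5, a proper 6-coloring certainly exists.

Yes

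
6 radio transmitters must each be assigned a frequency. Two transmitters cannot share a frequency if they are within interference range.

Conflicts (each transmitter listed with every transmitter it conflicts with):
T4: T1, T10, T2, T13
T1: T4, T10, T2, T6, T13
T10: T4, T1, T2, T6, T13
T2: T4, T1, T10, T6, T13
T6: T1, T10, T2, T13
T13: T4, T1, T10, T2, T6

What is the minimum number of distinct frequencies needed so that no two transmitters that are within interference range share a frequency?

T1, T10, T2, T6, T13 pairwise conflict, so at least 5 frequencies are needed.
5 frequencies suffice: frequency 1 → {T10}; frequency 2 → {T1}; frequency 3 → {T13}; frequency 4 → {T2}; frequency 5 → {T4, T6}. Each listed conflict is separated.

5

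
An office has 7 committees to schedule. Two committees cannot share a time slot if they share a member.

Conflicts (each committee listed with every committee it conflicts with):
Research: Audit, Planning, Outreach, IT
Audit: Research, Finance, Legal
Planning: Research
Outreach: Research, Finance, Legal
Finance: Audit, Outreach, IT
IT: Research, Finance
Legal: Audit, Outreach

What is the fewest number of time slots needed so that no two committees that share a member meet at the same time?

2

Finance and IT conflict, so at least 2 time slots are needed.
2 time slots suffice: time slot 1 → {Research, Finance, Legal}; time slot 2 → {Audit, Planning, Outreach, IT}. Every pair that conflicts lands in different time slots.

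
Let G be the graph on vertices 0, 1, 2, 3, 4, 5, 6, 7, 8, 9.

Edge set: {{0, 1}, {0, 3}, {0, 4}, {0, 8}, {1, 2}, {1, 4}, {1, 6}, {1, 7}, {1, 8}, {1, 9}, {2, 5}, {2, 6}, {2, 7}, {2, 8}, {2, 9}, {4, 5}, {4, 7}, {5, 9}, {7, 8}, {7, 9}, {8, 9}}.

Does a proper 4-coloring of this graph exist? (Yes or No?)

1, 2, 7, 8, 9 are pairwise adjacent (a clique of size 5), so at least 5 colors are needed.
So 4 colors are not enough.

No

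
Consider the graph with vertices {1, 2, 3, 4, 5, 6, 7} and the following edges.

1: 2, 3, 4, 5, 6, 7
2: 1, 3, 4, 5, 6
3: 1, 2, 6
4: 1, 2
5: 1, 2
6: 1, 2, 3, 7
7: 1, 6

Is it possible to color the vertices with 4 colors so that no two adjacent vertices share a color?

The chromatic number is 4. 1, 2, 3, 6 form a clique, so at least 4 colors are needed.
A valid assignment using 4 colors: 1=red, 2=blue, 3=yellow, 4=green, 5=green, 6=green, 7=blue.
That is already a proper 4-coloring.

Yes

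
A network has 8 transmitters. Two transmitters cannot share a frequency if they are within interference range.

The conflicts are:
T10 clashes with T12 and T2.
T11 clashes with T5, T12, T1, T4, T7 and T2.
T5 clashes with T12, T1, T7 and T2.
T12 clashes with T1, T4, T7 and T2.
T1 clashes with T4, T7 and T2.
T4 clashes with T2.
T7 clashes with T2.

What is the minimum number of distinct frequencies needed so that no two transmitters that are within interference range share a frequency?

6

T11, T5, T12, T1, T7, T2 all conflict with each other, so at least 6 frequencies are needed.
Using 6 frequencies: T10=3, T11=4, T5=5, T12=2, T1=3, T4=5, T7=6, T2=1. Every pair that conflicts lands in different frequencies.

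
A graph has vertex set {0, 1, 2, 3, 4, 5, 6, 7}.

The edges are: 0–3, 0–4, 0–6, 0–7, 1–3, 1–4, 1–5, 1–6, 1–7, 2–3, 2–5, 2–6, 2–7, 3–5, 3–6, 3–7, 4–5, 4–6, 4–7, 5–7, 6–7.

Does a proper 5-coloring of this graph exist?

Yes

The chromatic number is 4. 1, 3, 6, 7 form a clique, so at least 4 colors are needed.
4 colors suffice: color red → {7}; color blue → {5, 6}; color green → {3, 4}; color yellow → {0, 1, 2}.
Since 5 ≥ 4, a proper 5-coloring certainly exists.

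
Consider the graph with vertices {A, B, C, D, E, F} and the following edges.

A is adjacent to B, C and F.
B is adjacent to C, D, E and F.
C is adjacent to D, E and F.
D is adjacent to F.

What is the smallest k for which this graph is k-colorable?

B, C, D, F are pairwise adjacent (a clique of size 4), so at least 4 colors are needed.
4 colors suffice: A=4, B=1, C=2, D=4, E=3, F=3. Every edge joins two different colors.

4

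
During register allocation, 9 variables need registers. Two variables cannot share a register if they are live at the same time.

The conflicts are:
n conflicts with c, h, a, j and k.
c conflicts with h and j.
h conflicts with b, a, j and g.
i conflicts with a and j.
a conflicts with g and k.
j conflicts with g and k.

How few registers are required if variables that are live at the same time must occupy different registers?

4

n, c, h, j pairwise conflict, so at least 4 registers are needed.
4 registers suffice: n=3, c=4, h=2, b=1, i=2, a=1, j=1, g=3, k=2. No two conflicting variables share a register.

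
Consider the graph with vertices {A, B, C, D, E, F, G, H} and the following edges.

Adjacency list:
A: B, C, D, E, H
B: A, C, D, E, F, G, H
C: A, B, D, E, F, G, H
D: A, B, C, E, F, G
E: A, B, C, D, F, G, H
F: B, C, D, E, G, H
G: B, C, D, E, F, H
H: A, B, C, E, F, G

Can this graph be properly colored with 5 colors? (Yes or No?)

No

B, C, D, E, F, G are mutually adjacent (a clique of size 6), so at least 6 colors are needed.
So 5 colors are not enough.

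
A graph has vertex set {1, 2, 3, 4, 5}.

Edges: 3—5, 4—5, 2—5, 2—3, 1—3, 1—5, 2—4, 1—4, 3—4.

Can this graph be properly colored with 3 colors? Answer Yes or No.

1, 3, 4, 5 are pairwise adjacent (a clique of size 4), so at least 4 colors are needed.
So 3 colors are not enough.

No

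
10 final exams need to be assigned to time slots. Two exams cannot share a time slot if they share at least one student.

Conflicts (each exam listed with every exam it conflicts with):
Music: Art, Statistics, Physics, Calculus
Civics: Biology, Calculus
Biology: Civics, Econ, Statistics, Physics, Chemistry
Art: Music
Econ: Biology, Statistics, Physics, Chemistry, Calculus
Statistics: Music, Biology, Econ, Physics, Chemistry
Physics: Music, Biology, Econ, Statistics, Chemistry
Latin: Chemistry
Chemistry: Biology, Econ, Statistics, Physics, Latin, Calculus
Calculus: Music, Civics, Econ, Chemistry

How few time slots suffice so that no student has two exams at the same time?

Biology, Econ, Statistics, Physics, Chemistry pairwise conflict, so at least 5 time slots are needed.
5 time slots suffice: time slot 1 → {Music, Civics, Chemistry}; time slot 2 → {Art, Econ, Latin}; time slot 3 → {Biology, Calculus}; time slot 4 → {Physics}; time slot 5 → {Statistics}. Every pair that conflicts lands in different time slots.

5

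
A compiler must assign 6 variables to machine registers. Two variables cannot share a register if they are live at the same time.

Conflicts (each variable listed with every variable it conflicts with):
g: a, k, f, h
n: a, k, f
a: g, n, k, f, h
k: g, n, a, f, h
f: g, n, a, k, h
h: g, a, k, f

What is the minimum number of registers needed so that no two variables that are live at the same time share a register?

g, a, k, f, h pairwise conflict, so at least 5 registers are needed.
5 registers suffice: register 1 → {f}; register 2 → {k}; register 3 → {a}; register 4 → {g, n}; register 5 → {h}. No two conflicting variables share a register.

5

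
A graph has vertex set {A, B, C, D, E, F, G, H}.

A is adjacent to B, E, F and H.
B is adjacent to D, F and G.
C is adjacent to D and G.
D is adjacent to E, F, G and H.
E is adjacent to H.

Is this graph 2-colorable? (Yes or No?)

C, D, G are mutually adjacent, so at least 3 colors are needed.
So 2 colors are not enough.

No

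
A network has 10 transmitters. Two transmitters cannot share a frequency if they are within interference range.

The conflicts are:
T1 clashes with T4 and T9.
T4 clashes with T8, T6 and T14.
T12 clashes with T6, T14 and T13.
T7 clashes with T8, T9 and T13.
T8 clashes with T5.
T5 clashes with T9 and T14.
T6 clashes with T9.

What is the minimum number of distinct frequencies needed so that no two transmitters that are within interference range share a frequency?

3

The cycle T1-T4-T8-T5-T9-T1 has odd length 5, so it cannot be 2-colored; at least 3 frequencies are needed.
3 frequencies suffice: T1=2, T4=1, T12=1, T7=3, T8=2, T5=3, T6=2, T9=1, T14=2, T13=2. No two conflicting transmitters share a frequency.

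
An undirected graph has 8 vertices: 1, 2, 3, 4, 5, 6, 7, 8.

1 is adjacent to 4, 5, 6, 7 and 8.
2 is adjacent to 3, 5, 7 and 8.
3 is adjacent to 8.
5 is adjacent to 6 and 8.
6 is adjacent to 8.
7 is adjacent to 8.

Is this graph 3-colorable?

No

1, 5, 6, 8 form a clique, so at least 4 colors are needed.
So 3 colors are not enough.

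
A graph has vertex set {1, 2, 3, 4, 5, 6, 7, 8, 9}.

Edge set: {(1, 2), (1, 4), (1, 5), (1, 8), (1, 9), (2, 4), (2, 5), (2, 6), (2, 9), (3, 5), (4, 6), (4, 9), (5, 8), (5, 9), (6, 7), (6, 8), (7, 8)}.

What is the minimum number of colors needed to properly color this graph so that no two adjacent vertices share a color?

1, 2, 4, 9 are mutually adjacent (a clique of size 4), so at least 4 colors are needed.
4 colors suffice: 1=blue, 2=red, 3=red, 4=green, 5=green, 6=blue, 7=green, 8=red, 9=yellow. Each edge has distinct colors on its endpoints.

4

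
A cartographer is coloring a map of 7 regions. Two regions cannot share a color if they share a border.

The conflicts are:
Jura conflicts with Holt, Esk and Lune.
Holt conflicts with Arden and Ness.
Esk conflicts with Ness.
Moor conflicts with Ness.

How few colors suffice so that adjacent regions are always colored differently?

2

Jura and Lune conflict, so at least 2 colors are needed.
2 colors suffice: Jura=1, Holt=2, Esk=2, Arden=1, Moor=2, Lune=2, Ness=1. Every pair that conflicts lands in different colors.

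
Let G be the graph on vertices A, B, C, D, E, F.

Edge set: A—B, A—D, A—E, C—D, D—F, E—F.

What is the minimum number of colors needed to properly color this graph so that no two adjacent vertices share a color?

2

A and E are adjacent, so at least 2 colors are needed.
2 colors suffice: color 1 → {A, C, F}; color 2 → {B, D, E}. No two adjacent vertices share a color.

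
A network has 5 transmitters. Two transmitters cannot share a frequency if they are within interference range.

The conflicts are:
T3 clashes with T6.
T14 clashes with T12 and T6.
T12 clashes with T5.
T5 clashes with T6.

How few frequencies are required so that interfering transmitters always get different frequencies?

2

T3 and T6 conflict, so at least 2 frequencies are needed.
Using 2 frequencies: T3=2, T14=2, T12=1, T5=2, T6=1. Each listed conflict is separated.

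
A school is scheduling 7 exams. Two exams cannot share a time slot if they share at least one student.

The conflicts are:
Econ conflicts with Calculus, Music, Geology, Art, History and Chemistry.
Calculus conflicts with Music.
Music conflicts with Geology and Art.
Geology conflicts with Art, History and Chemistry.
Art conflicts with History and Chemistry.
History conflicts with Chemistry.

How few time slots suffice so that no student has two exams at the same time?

Econ, Geology, Art, History, Chemistry are mutually in conflict, so at least 5 time slots are needed.
5 time slots suffice: time slot 1 → {Econ}; time slot 2 → {Calculus, Geology}; time slot 3 → {Art}; time slot 4 → {Music, History}; time slot 5 → {Chemistry}. Each listed conflict is separated.

5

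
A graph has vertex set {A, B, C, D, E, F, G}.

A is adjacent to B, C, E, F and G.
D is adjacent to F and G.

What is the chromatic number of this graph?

A and E are adjacent, so at least 2 colors are needed.
A valid assignment using 2 colors: A=red, B=blue, C=blue, D=red, E=blue, F=blue, G=blue. Every edge joins two different colors.

2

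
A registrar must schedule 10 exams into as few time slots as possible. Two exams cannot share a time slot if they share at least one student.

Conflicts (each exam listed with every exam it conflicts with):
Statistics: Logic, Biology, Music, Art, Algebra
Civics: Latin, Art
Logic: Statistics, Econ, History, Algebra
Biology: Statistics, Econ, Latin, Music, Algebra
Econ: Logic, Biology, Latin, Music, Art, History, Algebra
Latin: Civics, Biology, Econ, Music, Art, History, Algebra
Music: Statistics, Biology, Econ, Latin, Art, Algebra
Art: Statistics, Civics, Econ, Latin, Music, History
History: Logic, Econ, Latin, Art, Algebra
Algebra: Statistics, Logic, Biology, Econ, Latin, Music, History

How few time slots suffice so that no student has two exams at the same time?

5

Biology, Econ, Latin, Music, Algebra pairwise conflict, so at least 5 time slots are needed.
5 time slots suffice: Statistics=1, Civics=1, Logic=3, Biology=5, Econ=1, Latin=3, Music=4, Art=2, History=4, Algebra=2. Each listed conflict is separated.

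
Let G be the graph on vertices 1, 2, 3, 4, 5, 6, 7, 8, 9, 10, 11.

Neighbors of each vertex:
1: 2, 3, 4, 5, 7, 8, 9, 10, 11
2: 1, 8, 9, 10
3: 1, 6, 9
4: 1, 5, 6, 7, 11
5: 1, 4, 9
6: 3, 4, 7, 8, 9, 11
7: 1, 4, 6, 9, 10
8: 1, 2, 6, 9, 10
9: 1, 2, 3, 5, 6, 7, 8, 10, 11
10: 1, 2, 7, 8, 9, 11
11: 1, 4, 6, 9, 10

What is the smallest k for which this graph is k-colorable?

5

1, 2, 8, 9, 10 form a clique, so at least 5 colors are needed.
5 colors suffice: 1=a, 2=e, 3=c, 4=b, 5=c, 6=a, 7=d, 8=d, 9=b, 10=c, 11=d. Each edge has distinct colors on its endpoints.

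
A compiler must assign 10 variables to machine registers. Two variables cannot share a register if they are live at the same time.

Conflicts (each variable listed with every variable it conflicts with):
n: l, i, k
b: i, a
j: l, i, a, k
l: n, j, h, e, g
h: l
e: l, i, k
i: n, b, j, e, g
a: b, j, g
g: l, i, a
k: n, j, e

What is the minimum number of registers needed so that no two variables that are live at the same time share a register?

2

b and i conflict, so at least 2 registers are needed.
2 registers suffice: n=2, b=2, j=2, l=1, h=2, e=2, i=1, a=1, g=2, k=1. No two conflicting variables share a register.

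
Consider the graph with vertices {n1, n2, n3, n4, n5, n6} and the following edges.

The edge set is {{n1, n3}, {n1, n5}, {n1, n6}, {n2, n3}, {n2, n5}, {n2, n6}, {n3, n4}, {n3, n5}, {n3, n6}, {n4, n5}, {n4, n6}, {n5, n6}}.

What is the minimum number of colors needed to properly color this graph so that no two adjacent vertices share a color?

n1, n3, n5, n6 form a clique, so at least 4 colors are needed.
One proper 4-coloring: n1=4, n2=4, n3=3, n4=4, n5=2, n6=1. Every edge joins two different colors.

4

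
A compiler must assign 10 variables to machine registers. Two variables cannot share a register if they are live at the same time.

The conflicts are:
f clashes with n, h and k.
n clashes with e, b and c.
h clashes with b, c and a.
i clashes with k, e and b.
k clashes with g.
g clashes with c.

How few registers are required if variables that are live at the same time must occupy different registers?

The cycle h-c-g-k-f-h has odd length 5, so it cannot be 2-colored; at least 3 registers are needed.
3 registers suffice: register 1 → {n, h, i, g}; register 2 → {k, e, b, c, a}; register 3 → {f}. No two conflicting variables share a register.

3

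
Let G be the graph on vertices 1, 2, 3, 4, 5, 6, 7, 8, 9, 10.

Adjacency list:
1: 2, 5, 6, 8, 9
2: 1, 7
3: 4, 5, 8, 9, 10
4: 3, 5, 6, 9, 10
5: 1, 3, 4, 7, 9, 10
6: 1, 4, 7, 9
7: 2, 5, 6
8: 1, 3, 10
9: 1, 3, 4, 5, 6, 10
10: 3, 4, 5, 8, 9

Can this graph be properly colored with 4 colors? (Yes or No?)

No

3, 4, 5, 9, 10 are pairwise adjacent (a clique of size 5), so at least 5 colors are needed.
So 4 colors are not enough.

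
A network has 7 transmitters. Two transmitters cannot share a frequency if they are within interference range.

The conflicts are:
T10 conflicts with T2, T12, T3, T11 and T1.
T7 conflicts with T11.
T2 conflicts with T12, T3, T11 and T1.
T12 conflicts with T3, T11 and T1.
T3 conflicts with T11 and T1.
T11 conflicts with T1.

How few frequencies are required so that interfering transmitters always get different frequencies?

T10, T2, T12, T3, T11, T1 pairwise conflict, so at least 6 frequencies are needed.
6 frequencies suffice: frequency 1 → {T11}; frequency 2 → {T7, T2}; frequency 3 → {T3}; frequency 4 → {T12}; frequency 5 → {T10}; frequency 6 → {T1}. No two conflicting transmitters share a frequency.

6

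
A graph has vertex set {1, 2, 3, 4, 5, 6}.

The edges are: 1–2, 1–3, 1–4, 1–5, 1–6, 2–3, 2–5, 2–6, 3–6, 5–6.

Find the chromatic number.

4

1, 2, 3, 6 are pairwise adjacent (a clique of size 4), so at least 4 colors are needed.
4 colors suffice: color a → {1}; color b → {4, 6}; color c → {2}; color d → {3, 5}. Every edge joins two different colors.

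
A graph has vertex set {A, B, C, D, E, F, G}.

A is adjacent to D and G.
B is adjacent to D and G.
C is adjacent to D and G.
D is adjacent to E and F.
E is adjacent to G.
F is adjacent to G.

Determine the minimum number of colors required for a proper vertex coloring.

2

B and G are adjacent, so at least 2 colors are needed.
A valid assignment using 2 colors: A=2, B=2, C=2, D=1, E=2, F=2, G=1. No two adjacent vertices share a color.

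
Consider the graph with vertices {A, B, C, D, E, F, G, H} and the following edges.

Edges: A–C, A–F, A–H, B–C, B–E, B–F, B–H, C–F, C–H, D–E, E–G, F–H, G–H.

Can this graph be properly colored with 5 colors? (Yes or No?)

Yes

The chromatic number is 4. A, C, F, H are pairwise adjacent (a clique of size 4), so at least 4 colors are needed.
One proper 4-coloring: A=4, B=4, C=3, D=2, E=1, F=2, G=2, H=1.
Since 5 ≥ 4, a proper 5-coloring certainly exists.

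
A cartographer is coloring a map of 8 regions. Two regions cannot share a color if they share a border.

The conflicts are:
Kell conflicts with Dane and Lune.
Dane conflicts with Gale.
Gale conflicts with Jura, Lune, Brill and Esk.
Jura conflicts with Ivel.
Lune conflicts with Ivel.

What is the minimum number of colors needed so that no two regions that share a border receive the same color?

2

Jura and Ivel conflict, so at least 2 colors are needed.
2 colors suffice: color 1 → {Kell, Gale, Ivel}; color 2 → {Dane, Jura, Lune, Brill, Esk}. No two conflicting regions share a color.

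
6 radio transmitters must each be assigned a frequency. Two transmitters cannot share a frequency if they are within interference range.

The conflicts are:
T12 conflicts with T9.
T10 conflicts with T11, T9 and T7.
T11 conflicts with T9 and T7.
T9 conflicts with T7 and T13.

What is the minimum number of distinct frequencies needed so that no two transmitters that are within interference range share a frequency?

T10, T11, T9, T7 all conflict with each other, so at least 4 frequencies are needed.
4 frequencies suffice: frequency 1 → {T9}; frequency 2 → {T12, T11, T13}; frequency 3 → {T7}; frequency 4 → {T10}. Every pair that conflicts lands in different frequencies.

4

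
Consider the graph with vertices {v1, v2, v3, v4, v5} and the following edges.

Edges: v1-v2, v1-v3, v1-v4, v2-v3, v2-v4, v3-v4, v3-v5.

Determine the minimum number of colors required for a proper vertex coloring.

v1, v2, v3, v4 are pairwise adjacent (a clique of size 4), so at least 4 colors are needed.
4 colors suffice: color 1 → {v3}; color 2 → {v4, v5}; color 3 → {v1}; color 4 → {v2}. Each edge has distinct colors on its endpoints.

4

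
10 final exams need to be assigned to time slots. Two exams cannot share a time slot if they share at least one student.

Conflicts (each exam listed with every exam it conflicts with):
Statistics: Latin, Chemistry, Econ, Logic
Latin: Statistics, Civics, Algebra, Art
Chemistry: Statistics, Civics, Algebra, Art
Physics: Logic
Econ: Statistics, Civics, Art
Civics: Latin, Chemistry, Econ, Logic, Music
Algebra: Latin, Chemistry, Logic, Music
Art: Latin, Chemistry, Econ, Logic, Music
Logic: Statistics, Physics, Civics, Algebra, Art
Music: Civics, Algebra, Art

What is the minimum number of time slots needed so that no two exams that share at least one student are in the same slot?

Algebra and Music conflict, so at least 2 time slots are needed.
A valid assignment using 2 time slots: Statistics=2, Latin=1, Chemistry=1, Physics=2, Econ=1, Civics=2, Algebra=2, Art=2, Logic=1, Music=1. Each listed conflict is separated.

2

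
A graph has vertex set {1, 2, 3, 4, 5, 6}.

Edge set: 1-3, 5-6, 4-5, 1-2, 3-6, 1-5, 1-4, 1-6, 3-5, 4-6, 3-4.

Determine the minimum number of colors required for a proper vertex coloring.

5

1, 3, 4, 5, 6 are pairwise adjacent (a clique of size 5), so at least 5 colors are needed.
A valid assignment using 5 colors: 1=a, 2=b, 3=b, 4=d, 5=e, 6=c. No two adjacent vertices share a color.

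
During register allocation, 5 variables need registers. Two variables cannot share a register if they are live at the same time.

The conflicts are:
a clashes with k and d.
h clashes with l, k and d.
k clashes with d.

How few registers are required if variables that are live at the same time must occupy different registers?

h, k, d are mutually in conflict, so at least 3 registers are needed.
3 registers suffice: register 1 → {a, h}; register 2 → {l, k}; register 3 → {d}. Every pair that conflicts lands in different registers.

3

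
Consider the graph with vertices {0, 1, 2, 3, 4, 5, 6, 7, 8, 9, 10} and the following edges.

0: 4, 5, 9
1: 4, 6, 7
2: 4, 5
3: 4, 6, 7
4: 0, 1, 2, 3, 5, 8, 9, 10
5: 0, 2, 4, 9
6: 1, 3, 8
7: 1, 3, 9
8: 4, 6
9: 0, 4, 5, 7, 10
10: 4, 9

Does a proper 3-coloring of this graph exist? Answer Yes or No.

0, 4, 5, 9 are pairwise adjacent (a clique of size 4), so at least 4 colors are needed.
So 3 colors are not enough.

No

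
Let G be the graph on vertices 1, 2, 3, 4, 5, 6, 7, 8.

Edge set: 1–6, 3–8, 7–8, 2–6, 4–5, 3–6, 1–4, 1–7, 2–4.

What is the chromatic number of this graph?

The cycle 1-6-3-8-7-1 has odd length 5, so it cannot be 2-colored; at least 3 colors are needed.
A valid assignment using 3 colors: 1=blue, 2=blue, 3=blue, 4=red, 5=blue, 6=red, 7=green, 8=red. No two adjacent vertices share a color.

3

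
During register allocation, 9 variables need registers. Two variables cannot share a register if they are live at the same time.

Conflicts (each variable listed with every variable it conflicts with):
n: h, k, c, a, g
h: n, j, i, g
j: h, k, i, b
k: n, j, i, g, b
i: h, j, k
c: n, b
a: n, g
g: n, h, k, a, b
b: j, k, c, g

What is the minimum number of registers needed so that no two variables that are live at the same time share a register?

n, h, g are mutually in conflict, so at least 3 registers are needed.
3 registers suffice: register 1 → {n, i, b}; register 2 → {j, c, g}; register 3 → {h, k, a}. No two conflicting variables share a register.

3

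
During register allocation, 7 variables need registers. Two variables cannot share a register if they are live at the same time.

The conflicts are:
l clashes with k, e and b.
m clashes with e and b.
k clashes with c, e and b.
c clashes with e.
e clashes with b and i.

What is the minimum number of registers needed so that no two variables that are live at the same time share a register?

l, k, e, b all conflict with each other, so at least 4 registers are needed.
A valid assignment using 4 registers: l=4, m=2, k=2, c=3, e=1, b=3, i=2. Every pair that conflicts lands in different registers.

4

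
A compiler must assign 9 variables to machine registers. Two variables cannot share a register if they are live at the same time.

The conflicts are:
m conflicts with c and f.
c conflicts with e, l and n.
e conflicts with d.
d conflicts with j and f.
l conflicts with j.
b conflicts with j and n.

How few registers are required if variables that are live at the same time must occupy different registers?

The cycle c-n-b-j-l-c has odd length 5, so it cannot be 2-colored; at least 3 registers are needed.
3 registers suffice: register 1 → {c, d, b}; register 2 → {e, j, f, n}; register 3 → {m, l}. Every pair that conflicts lands in different registers.

3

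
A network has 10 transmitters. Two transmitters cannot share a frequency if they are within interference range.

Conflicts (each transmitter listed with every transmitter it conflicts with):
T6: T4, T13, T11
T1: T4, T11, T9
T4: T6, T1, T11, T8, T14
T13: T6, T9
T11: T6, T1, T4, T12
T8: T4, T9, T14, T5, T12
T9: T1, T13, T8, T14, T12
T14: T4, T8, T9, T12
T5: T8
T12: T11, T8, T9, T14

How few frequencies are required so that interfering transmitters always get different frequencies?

4

T8, T9, T14, T12 pairwise conflict, so at least 4 frequencies are needed.
4 frequencies suffice: frequency 1 → {T4, T9, T5}; frequency 2 → {T13, T11, T8}; frequency 3 → {T6, T1, T12}; frequency 4 → {T14}. No two conflicting transmitters share a frequency.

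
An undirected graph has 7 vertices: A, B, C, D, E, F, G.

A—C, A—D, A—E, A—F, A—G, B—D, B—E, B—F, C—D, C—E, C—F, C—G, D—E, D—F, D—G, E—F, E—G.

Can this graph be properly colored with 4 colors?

A, C, D, E, F are pairwise adjacent (a clique of size 5), so at least 5 colors are needed.
So 4 colors are not enough.

No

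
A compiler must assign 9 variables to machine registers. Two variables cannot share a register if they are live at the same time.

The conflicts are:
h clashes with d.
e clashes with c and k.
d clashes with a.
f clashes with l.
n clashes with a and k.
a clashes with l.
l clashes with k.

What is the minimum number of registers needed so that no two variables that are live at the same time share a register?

2

h and d conflict, so at least 2 registers are needed.
Using 2 registers: h=1, e=2, d=2, f=1, n=2, a=1, l=2, c=1, k=1. No two conflicting variables share a register.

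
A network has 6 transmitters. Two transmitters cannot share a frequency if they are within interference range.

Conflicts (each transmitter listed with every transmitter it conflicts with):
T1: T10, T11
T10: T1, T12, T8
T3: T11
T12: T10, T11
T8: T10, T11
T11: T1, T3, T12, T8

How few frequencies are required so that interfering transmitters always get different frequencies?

2

T8 and T11 conflict, so at least 2 frequencies are needed.
2 frequencies suffice: frequency 1 → {T10, T11}; frequency 2 → {T1, T3, T12, T8}. No two conflicting transmitters share a frequency.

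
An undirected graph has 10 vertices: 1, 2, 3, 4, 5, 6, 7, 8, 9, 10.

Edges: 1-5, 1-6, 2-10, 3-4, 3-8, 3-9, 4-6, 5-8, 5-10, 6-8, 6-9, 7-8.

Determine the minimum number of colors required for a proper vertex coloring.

3 and 4 are adjacent, so at least 2 colors are needed.
2 colors suffice: color a → {1, 4, 8, 9, 10}; color b → {2, 3, 5, 6, 7}. Every edge joins two different colors.

2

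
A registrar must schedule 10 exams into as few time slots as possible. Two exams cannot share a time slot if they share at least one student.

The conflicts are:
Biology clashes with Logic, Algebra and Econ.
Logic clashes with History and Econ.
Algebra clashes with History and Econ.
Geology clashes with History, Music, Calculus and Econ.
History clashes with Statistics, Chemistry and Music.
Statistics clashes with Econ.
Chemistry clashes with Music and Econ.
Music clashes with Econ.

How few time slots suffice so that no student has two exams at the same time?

Biology, Logic, Econ are mutually in conflict, so at least 3 time slots are needed.
Using 3 time slots: Biology=3, Logic=2, Algebra=2, Geology=3, History=1, Statistics=2, Chemistry=3, Music=2, Calculus=1, Econ=1. No two conflicting exams share a time slot.

3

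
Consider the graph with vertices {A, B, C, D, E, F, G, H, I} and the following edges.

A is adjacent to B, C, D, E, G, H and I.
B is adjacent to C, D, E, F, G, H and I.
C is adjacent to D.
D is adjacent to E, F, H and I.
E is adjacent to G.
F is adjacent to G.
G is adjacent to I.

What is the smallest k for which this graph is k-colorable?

4

A, B, G, I are pairwise adjacent (a clique of size 4), so at least 4 colors are needed.
4 colors suffice: color red → {B}; color blue → {A, F}; color green → {D, G}; color yellow → {C, E, H, I}. Every edge joins two different colors.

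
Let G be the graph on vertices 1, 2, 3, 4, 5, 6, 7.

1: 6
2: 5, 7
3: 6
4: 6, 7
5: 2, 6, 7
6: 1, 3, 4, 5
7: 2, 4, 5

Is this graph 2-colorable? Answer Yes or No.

2, 5, 7 are mutually adjacent, so at least 3 colors are needed.
So 2 colors are not enough.

No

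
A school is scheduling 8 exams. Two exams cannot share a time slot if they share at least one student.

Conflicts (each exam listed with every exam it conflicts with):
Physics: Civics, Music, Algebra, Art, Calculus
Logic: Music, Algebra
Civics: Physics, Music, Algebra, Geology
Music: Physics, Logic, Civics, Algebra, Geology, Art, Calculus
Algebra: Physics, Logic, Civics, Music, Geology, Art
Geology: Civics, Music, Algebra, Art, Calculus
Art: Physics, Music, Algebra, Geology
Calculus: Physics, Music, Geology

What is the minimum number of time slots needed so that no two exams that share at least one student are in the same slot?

Civics, Music, Algebra, Geology pairwise conflict, so at least 4 time slots are needed.
A valid assignment using 4 time slots: Physics=3, Logic=3, Civics=4, Music=1, Algebra=2, Geology=3, Art=4, Calculus=2. Every pair that conflicts lands in different time slots.

4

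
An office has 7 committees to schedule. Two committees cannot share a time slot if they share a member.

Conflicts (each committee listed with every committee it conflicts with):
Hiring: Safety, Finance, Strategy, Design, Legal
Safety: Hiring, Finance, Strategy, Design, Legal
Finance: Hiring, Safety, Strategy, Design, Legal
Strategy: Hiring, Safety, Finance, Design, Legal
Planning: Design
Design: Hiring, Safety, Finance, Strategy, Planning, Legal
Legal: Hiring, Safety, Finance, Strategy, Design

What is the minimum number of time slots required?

Hiring, Safety, Finance, Strategy, Design, Legal are mutually in conflict, so at least 6 time slots are needed.
6 time slots suffice: time slot 1 → {Design}; time slot 2 → {Strategy, Planning}; time slot 3 → {Finance}; time slot 4 → {Safety}; time slot 5 → {Legal}; time slot 6 → {Hiring}. Every pair that conflicts lands in different time slots.

6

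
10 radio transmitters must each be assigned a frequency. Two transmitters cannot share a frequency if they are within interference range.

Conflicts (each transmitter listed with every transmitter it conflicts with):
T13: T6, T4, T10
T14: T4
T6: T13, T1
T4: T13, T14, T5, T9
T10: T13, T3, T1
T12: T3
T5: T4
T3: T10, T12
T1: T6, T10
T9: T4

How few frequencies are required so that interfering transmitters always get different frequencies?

2

T4 and T9 conflict, so at least 2 frequencies are needed.
Using 2 frequencies: T13=2, T14=2, T6=1, T4=1, T10=1, T12=1, T5=2, T3=2, T1=2, T9=2. Every pair that conflicts lands in different frequencies.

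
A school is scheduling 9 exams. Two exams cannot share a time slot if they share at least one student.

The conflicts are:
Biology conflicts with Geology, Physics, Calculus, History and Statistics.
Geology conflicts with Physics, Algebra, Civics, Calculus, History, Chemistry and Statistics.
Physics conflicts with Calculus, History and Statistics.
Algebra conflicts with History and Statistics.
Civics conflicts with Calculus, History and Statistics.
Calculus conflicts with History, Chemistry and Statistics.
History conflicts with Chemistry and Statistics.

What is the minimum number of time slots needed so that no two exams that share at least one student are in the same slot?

6

Biology, Geology, Physics, Calculus, History, Statistics pairwise conflict, so at least 6 time slots are needed.
Using 6 time slots: Biology=6, Geology=1, Physics=5, Algebra=3, Civics=5, Calculus=3, History=2, Chemistry=4, Statistics=4. Each listed conflict is separated.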